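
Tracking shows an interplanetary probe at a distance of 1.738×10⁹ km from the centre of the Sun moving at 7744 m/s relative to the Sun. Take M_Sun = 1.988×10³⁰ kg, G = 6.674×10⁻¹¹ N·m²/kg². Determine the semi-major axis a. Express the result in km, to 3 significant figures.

a ≈ 1.43×10⁹ km

μ = GM = 6.674×10⁻¹¹ × 1.988×10³⁰ = 1.327×10²⁰ m³/s².
r = 1.738×10¹² m.
Specific orbital energy ε = v²/2 − μ/r = (7744)²/2 − 1.327×10²⁰/1.738×10¹² = -4.636×10⁷ J/kg.
Since ε = −μ/(2a), a = −μ/(2ε) = 1.431×10¹² m = 1.4311×10⁹ km.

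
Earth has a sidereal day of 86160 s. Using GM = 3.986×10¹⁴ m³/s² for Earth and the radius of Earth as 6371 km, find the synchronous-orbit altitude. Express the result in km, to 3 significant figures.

h_sync ≈ 35800 km

A synchronous orbit has period T, so by Kepler's third law a = (μT²/4π²)^(1/3).
μT²/4π² = 3.986×10¹⁴ × (8.616×10⁴)² / 39.48 = 7.495×10²² m³.
a = 4.216×10⁷ m = 42163 km.
Altitude h = a − R = 42163 − 6371 = 35792 km.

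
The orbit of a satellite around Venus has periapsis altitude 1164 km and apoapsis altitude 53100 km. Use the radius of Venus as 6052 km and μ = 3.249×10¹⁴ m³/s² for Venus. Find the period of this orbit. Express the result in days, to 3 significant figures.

r_p = 6052 + 1164 = 7216.0 km = 7.2160×10⁶ m.
r_a = 6052 + 53100 = 59152 km = 5.9152×10⁷ m.
Semi-major axis a = (r_p + r_a)/2 = (7216.0 + 59152)/2 = 33184 km = 3.318×10⁷ m.
By Kepler's third law T = 2π√(a³/μ) = 2π × 1.061×10⁴ = 6.663×10⁴ s.
= 0.7712 days.

T ≈ 0.771 days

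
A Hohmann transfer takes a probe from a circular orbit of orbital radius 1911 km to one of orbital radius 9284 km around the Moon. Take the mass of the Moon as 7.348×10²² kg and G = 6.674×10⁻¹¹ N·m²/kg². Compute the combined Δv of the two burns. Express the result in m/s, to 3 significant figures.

Δv_total ≈ 763 m/s

μ = GM = 6.674×10⁻¹¹ × 7.348×10²² = 4.904×10¹² m³/s².
r₁ = 1911 km = 1.911×10⁶ m.
r₂ = 9284 km = 9.284×10⁶ m.
Transfer ellipse a_t = (r₁ + r₂)/2 = 5.598×10⁶ m.
At r₁: circular v_c1 = √(μ/r₁) = 1602 m/s; transfer-perilune v_p = √[μ(2/r₁ − 1/a_t)] = 2063 m/s.
Δv₁ = v_p − v_c1 = 461.1 m/s.
At r₂: circular v_c2 = √(μ/r₂) = 726.8 m/s; transfer-apolune v_a = √[μ(2/r₂ − 1/a_t)] = 424.7 m/s.
Δv₂ = v_c2 − v_a = 302.1 m/s.
Total Δv = Δv₁ + Δv₂ = 763.3 m/s.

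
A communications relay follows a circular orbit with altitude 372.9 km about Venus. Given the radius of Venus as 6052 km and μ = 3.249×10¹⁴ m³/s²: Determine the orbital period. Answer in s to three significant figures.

T ≈ 5680 s

r = 6052 + 372.9 = 6424.9 km = 6.4249×10⁶ m.
Kepler's third law: T = 2π√(r³/μ) = 2π√((6.425×10⁶)³ / 3.249×10¹⁴).
r³/μ = 8.163×10⁵ s², so T = 2π × 9.035×10² = 5.677×10³ s.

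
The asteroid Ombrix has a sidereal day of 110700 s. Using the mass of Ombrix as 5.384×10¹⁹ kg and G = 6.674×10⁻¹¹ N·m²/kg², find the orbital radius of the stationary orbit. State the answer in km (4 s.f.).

μ = GM = 6.674×10⁻¹¹ × 5.384×10¹⁹ = 3.593×10⁹ m³/s².
A synchronous orbit has period T, so by Kepler's third law a = (μT²/4π²)^(1/3).
μT²/4π² = 3.593×10⁹ × (1.107×10⁵)² / 39.48 = 1.115×10¹⁸ m³.
a = 1.037×10⁶ m = 1037.1 km.

r_sync ≈ 1037 km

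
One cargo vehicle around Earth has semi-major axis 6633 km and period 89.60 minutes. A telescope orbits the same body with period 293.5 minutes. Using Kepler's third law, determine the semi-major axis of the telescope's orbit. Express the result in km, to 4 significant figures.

a₂ ≈ 14630 km

Kepler's third law: a³ ∝ T², so a₂ = a₁ (T₂/T₁)^(2/3).
T₂/T₁ = 3.276, (T₂/T₁)^(2/3) = 2.206.
a₂ = 6633 × 2.206 = 14630 km.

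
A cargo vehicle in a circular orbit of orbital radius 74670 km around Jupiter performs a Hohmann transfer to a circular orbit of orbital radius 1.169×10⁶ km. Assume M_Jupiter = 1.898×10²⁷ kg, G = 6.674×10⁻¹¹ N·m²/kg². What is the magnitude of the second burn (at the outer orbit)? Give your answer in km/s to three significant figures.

Δv ≈ 6.80 km/s

μ = GM = 6.674×10⁻¹¹ × 1.898×10²⁷ = 1.267×10¹⁷ m³/s².
r₁ = 74670 km = 7.467×10⁷ m.
r₂ = 1.169×10⁶ km = 1.169×10⁹ m.
Transfer ellipse a_t = (r₁ + r₂)/2 = 6.218×10⁸ m.
At r₁: circular v_c1 = √(μ/r₁) = 41190 m/s; transfer-perijove v_p = √[μ(2/r₁ − 1/a_t)] = 56470 m/s.
At r₂: circular v_c2 = √(μ/r₂) = 10410 m/s; transfer-apojove v_a = √[μ(2/r₂ − 1/a_t)] = 3607 m/s.
Δv₂ = v_c2 − v_a = 6802 m/s.
= 6.802 km/s.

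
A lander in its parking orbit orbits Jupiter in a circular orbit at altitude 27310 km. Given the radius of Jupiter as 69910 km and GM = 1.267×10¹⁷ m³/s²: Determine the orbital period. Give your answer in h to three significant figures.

r = 69910 + 27310 = 97220 km = 9.7220×10⁷ m.
Kepler's third law: T = 2π√(r³/μ) = 2π√((9.722×10⁷)³ / 1.267×10¹⁷).
r³/μ = 7.253×10⁶ s², so T = 2π × 2.693×10³ = 1.692×10⁴ s.
Converting: 1.692×10⁴ s ÷ 3600 = 4.700 h.

T ≈ 4.70 h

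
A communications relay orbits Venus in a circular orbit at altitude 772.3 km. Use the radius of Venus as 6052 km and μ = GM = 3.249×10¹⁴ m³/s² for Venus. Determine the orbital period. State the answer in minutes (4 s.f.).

r = 6052 + 772.3 = 6824.3 km = 6.8243×10⁶ m.
Kepler's third law: T = 2π√(r³/μ) = 2π√((6.824×10⁶)³ / 3.249×10¹⁴).
r³/μ = 9.782×10⁵ s², so T = 2π × 9.890×10² = 6.214×10³ s.
Converting: 6.214×10³ s ÷ 60.00 = 103.6 minutes.

T ≈ 103.6 minutes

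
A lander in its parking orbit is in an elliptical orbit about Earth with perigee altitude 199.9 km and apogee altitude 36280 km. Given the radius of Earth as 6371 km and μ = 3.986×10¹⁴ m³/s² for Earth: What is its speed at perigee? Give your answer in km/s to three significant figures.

r_p = 6371 + 199.9 = 6570.9 km = 6.5709×10⁶ m.
r_a = 6371 + 36280 = 42651 km = 4.2651×10⁷ m.
Semi-major axis a = (r_p + r_a)/2 = 24611 km = 2.461×10⁷ m.
Vis-viva: v² = μ(2/r − 1/a) = 3.986×10¹⁴ × (3.044×10⁻⁷ − 4.063×10⁻⁸) = 1.051×10⁸ m²/s².
v = 10250 m/s = 10.25 km/s.

v ≈ 10.3 km/s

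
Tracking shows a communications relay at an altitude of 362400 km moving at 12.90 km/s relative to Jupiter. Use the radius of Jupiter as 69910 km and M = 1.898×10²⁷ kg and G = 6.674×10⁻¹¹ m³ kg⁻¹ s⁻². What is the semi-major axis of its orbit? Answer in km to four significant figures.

a ≈ 3.019×10⁵ km

μ = GM = 6.674×10⁻¹¹ × 1.898×10²⁷ = 1.267×10¹⁷ m³/s².
r = 69910 + 362400 = 4.3231×10⁵ km = 4.323×10⁸ m.
Specific orbital energy ε = v²/2 − μ/r = (12900)²/2 − 1.267×10¹⁷/4.323×10⁸ = -2.098×10⁸ J/kg.
Since ε = −μ/(2a), a = −μ/(2ε) = 3.019×10⁸ m = 3.0188×10⁵ km.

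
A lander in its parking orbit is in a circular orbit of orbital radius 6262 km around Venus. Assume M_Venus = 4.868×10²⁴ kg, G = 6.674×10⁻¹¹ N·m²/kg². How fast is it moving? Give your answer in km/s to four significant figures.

v ≈ 7.203 km/s

μ = GM = 6.674×10⁻¹¹ × 4.868×10²⁴ = 3.249×10¹⁴ m³/s².
r = 6262 km = 6.262×10⁶ m.
For a circular orbit v = √(μ/r) = √(3.249×10¹⁴ / 6.262×10⁶) = √(5.188×10⁷) = 7203 m/s.
That is 7.203 km/s.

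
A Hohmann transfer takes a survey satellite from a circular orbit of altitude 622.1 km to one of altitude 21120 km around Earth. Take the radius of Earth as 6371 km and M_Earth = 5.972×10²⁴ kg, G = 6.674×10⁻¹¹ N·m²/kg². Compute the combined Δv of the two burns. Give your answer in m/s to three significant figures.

Δv_total ≈ 3370 m/s

μ = GM = 6.674×10⁻¹¹ × 5.972×10²⁴ = 3.986×10¹⁴ m³/s².
r₁ = 6371 + 622.1 = 6993.1 km = 6.9931×10⁶ m.
r₂ = 6371 + 21120 = 27491 km = 2.7491×10⁷ m.
Transfer ellipse a_t = (r₁ + r₂)/2 = 1.724×10⁷ m.
At r₁: circular v_c1 = √(μ/r₁) = 7549 m/s; transfer-perigee v_p = √[μ(2/r₁ − 1/a_t)] = 9533 m/s.
Δv₁ = v_p − v_c1 = 1983 m/s.
At r₂: circular v_c2 = √(μ/r₂) = 3808 m/s; transfer-apogee v_a = √[μ(2/r₂ − 1/a_t)] = 2425 m/s.
Δv₂ = v_c2 − v_a = 1383 m/s.
Total Δv = Δv₁ + Δv₂ = 3366 m/s.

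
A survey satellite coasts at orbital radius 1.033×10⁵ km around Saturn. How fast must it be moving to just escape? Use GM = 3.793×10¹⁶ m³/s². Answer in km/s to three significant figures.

v_esc ≈ 27.1 km/s

r = 1.033×10⁵ km = 1.033×10⁸ m.
Escape speed v_esc = √(2μ/r) = √(2 × 3.793×10¹⁶ / 1.033×10⁸) = √(7.344×10⁸) = 27100 m/s.
= 27.10 km/s.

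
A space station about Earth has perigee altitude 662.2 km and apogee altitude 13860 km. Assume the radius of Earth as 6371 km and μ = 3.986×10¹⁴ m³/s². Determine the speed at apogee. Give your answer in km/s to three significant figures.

v ≈ 3.19 km/s

r_p = 6371 + 662.2 = 7033.2 km = 7.0332×10⁶ m.
r_a = 6371 + 13860 = 20231 km = 2.0231×10⁷ m.
Semi-major axis a = (r_p + r_a)/2 = 13632 km = 1.363×10⁷ m.
Vis-viva: v² = μ(2/r − 1/a) = 3.986×10¹⁴ × (9.886×10⁻⁸ − 7.336×10⁻⁸) = 1.017×10⁷ m²/s².
v = 3188 m/s = 3.188 km/s.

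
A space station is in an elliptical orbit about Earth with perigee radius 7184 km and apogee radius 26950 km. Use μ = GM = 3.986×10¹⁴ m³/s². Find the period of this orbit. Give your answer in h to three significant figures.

Semi-major axis a = (r_p + r_a)/2 = (7184.0 + 26950)/2 = 17067 km = 1.707×10⁷ m.
By Kepler's third law T = 2π√(a³/μ) = 2π × 3.532×10³ = 2.219×10⁴ s.
= 6.164 h.

T ≈ 6.16 h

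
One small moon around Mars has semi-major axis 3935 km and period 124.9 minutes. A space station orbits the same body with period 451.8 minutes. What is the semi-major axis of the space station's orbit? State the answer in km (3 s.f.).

Kepler's third law: a³ ∝ T², so a₂ = a₁ (T₂/T₁)^(2/3).
T₂/T₁ = 3.617, (T₂/T₁)^(2/3) = 2.356.
a₂ = 3935 × 2.356 = 9273 km.

a₂ ≈ 9270 km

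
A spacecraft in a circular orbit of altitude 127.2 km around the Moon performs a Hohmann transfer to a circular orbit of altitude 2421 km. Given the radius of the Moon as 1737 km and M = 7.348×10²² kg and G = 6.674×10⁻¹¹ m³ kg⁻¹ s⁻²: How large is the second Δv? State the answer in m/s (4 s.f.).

Δv ≈ 231.5 m/s

μ = GM = 6.674×10⁻¹¹ × 7.348×10²² = 4.904×10¹² m³/s².
r₁ = 1737 + 127.2 = 1864.2 km = 1.8642×10⁶ m.
r₂ = 1737 + 2421 = 4158.0 km = 4.1580×10⁶ m.
Transfer ellipse a_t = (r₁ + r₂)/2 = 3.011×10⁶ m.
At r₁: circular v_c1 = √(μ/r₁) = 1622 m/s; transfer-perilune v_p = √[μ(2/r₁ − 1/a_t)] = 1906 m/s.
At r₂: circular v_c2 = √(μ/r₂) = 1086 m/s; transfer-apolune v_a = √[μ(2/r₂ − 1/a_t)] = 854.5 m/s.
Δv₂ = v_c2 − v_a = 231.5 m/s.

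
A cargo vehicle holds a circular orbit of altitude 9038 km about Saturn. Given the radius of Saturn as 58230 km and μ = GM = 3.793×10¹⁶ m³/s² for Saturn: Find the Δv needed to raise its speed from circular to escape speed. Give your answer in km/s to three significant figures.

r = 58230 + 9038 = 67268 km = 6.7268×10⁷ m.
Circular speed v_c = √(μ/r) = 23750 m/s.
Escape speed v_esc = √(2μ/r) = √2 × v_c = 33580 m/s.
Δv = v_esc − v_c = 9836 m/s = 9.836 km/s.

Δv ≈ 9.84 km/s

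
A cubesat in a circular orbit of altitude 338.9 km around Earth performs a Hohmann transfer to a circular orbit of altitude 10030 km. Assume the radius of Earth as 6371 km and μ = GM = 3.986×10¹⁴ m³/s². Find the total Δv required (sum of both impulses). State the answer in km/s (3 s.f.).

r₁ = 6371 + 338.9 = 6709.9 km = 6.7099×10⁶ m.
r₂ = 6371 + 10030 = 16401 km = 1.6401×10⁷ m.
Transfer ellipse a_t = (r₁ + r₂)/2 = 1.156×10⁷ m.
At r₁: circular v_c1 = √(μ/r₁) = 7707 m/s; transfer-perigee v_p = √[μ(2/r₁ − 1/a_t)] = 9182 m/s.
Δv₁ = v_p − v_c1 = 1475 m/s.
At r₂: circular v_c2 = √(μ/r₂) = 4930 m/s; transfer-apogee v_a = √[μ(2/r₂ − 1/a_t)] = 3757 m/s.
Δv₂ = v_c2 − v_a = 1173 m/s.
Total Δv = Δv₁ + Δv₂ = 2648 m/s = 2.648 km/s.

Δv_total ≈ 2.65 km/s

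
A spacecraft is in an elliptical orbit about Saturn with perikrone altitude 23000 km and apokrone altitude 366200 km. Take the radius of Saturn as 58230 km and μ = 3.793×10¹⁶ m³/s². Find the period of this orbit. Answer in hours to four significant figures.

r_p = 58230 + 23000 = 81230 km = 8.1230×10⁷ m.
r_a = 58230 + 366200 = 424430 km = 4.2443×10⁸ m.
Semi-major axis a = (r_p + r_a)/2 = (81230 + 4.2443×10⁵)/2 = 2.5283×10⁵ km = 2.528×10⁸ m.
By Kepler's third law T = 2π√(a³/μ) = 2π × 2.064×10⁴ = 1.297×10⁵ s.
= 36.03 hours.

T ≈ 36.03 hours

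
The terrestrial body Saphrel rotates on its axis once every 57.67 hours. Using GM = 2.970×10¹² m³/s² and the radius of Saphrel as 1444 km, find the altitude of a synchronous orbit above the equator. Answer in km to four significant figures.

h_sync ≈ 13360 km

T = 57.67 hours = 2.076×10⁵ s.
A synchronous orbit has period T, so by Kepler's third law a = (μT²/4π²)^(1/3).
μT²/4π² = 2.970×10¹² × (2.076×10⁵)² / 39.48 = 3.243×10²¹ m³.
a = 1.480×10⁷ m = 14801 km.
Altitude h = a − R = 14801 − 1444 = 13357 km.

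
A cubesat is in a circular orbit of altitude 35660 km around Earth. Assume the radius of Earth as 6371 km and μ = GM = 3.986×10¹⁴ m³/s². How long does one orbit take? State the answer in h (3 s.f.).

T ≈ 23.8 h

r = 6371 + 35660 = 42031 km = 4.2031×10⁷ m.
Kepler's third law: T = 2π√(r³/μ) = 2π√((4.203×10⁷)³ / 3.986×10¹⁴).
r³/μ = 1.863×10⁸ s², so T = 2π × 1.365×10⁴ = 8.576×10⁴ s.
Converting: 8.576×10⁴ s ÷ 3600 = 23.82 h.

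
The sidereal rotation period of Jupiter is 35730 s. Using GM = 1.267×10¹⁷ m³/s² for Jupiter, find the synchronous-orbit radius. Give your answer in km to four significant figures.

A synchronous orbit has period T, so by Kepler's third law a = (μT²/4π²)^(1/3).
μT²/4π² = 1.267×10¹⁷ × (3.573×10⁴)² / 39.48 = 4.097×10²⁴ m³.
a = 1.600×10⁸ m = 1.6002×10⁵ km.

r_sync ≈ 1.600×10⁵ km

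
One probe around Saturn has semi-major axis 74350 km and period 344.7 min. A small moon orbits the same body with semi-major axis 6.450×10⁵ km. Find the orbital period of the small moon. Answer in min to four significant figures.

Kepler's third law: T² ∝ a³, so T₂ = T₁ (a₂/a₁)^(3/2).
a₂/a₁ = 8.675, (a₂/a₁)^(3/2) = 25.55.
T₂ = 344.7 × 25.55 = 8808 min.

T₂ ≈ 8808 min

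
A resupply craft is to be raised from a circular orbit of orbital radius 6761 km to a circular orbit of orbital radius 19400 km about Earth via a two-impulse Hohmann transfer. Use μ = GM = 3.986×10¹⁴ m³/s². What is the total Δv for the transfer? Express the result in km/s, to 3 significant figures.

Δv_total ≈ 2.95 km/s

r₁ = 6761 km = 6.761×10⁶ m.
r₂ = 19400 km = 1.940×10⁷ m.
Transfer ellipse a_t = (r₁ + r₂)/2 = 1.308×10⁷ m.
At r₁: circular v_c1 = √(μ/r₁) = 7678 m/s; transfer-perigee v_p = √[μ(2/r₁ − 1/a_t)] = 9351 m/s.
Δv₁ = v_p − v_c1 = 1673 m/s.
At r₂: circular v_c2 = √(μ/r₂) = 4533 m/s; transfer-apogee v_a = √[μ(2/r₂ − 1/a_t)] = 3259 m/s.
Δv₂ = v_c2 − v_a = 1274 m/s.
Total Δv = Δv₁ + Δv₂ = 2947 m/s = 2.947 km/s.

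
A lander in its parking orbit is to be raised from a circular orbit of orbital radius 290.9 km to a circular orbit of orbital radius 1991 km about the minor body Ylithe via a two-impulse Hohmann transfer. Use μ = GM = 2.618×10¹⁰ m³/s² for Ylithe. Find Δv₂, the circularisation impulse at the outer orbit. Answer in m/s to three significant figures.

r₁ = 290.9 km = 2.909×10⁵ m.
r₂ = 1991 km = 1.991×10⁶ m.
Transfer ellipse a_t = (r₁ + r₂)/2 = 1.141×10⁶ m.
At r₁: circular v_c1 = √(μ/r₁) = 300.0 m/s; transfer-periapsis v_p = √[μ(2/r₁ − 1/a_t)] = 396.3 m/s.
At r₂: circular v_c2 = √(μ/r₂) = 114.7 m/s; transfer-apoapsis v_a = √[μ(2/r₂ − 1/a_t)] = 57.90 m/s.
Δv₂ = v_c2 − v_a = 56.77 m/s.

Δv ≈ 56.8 m/s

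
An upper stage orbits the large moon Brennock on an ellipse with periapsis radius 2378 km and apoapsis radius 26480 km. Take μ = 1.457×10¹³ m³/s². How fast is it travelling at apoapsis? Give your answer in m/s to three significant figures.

v ≈ 301 m/s

Semi-major axis a = (r_p + r_a)/2 = 14429 km = 1.443×10⁷ m.
Vis-viva: v² = μ(2/r − 1/a) = 1.457×10¹³ × (7.553×10⁻⁸ − 6.930×10⁻⁸) = 9.068×10⁴ m²/s².
v = 301.1 m/s.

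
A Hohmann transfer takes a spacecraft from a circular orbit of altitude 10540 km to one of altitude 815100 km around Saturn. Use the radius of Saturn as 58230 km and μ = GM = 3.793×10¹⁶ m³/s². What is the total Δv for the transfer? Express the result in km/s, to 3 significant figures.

r₁ = 58230 + 10540 = 68770 km = 6.8770×10⁷ m.
r₂ = 58230 + 815100 = 873330 km = 8.7333×10⁸ m.
Transfer ellipse a_t = (r₁ + r₂)/2 = 4.710×10⁸ m.
At r₁: circular v_c1 = √(μ/r₁) = 23490 m/s; transfer-perikrone v_p = √[μ(2/r₁ − 1/a_t)] = 31980 m/s.
Δv₁ = v_p − v_c1 = 8493 m/s.
At r₂: circular v_c2 = √(μ/r₂) = 6590 m/s; transfer-apokrone v_a = √[μ(2/r₂ − 1/a_t)] = 2518 m/s.
Δv₂ = v_c2 − v_a = 4072 m/s.
Total Δv = Δv₁ + Δv₂ = 12560 m/s = 12.56 km/s.

Δv_total ≈ 12.6 km/s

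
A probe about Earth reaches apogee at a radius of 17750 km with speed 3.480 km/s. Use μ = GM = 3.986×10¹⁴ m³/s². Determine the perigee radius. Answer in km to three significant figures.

perigee radius ≈ 6550 km

r_a = 1.775×10⁷ m.
Specific energy ε = v²/2 − μ/r = -1.640×10⁷ J/kg, so a = −μ/(2ε) = 1.215×10⁷ m.
The apsides satisfy r_p + r_a = 2a, so the perigee radius is 2a − r_a = 6.553×10⁶ m = 6553.2 km.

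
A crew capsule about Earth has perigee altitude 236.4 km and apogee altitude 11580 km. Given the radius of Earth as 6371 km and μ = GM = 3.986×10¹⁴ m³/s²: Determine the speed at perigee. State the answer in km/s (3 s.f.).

v ≈ 9.39 km/s

r_p = 6371 + 236.4 = 6607.4 km = 6.6074×10⁶ m.
r_a = 6371 + 11580 = 17951 km = 1.7951×10⁷ m.
Semi-major axis a = (r_p + r_a)/2 = 12279 km = 1.228×10⁷ m.
Vis-viva: v² = μ(2/r − 1/a) = 3.986×10¹⁴ × (3.027×10⁻⁷ − 8.144×10⁻⁸) = 8.819×10⁷ m²/s².
v = 9391 m/s = 9.391 km/s.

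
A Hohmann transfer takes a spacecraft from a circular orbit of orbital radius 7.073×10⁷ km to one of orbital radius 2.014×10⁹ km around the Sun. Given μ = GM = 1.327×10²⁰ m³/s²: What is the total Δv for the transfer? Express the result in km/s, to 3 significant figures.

Δv_total ≈ 22.9 km/s

r₁ = 7.073×10⁷ km = 7.073×10¹⁰ m.
r₂ = 2.014×10⁹ km = 2.014×10¹² m.
Transfer ellipse a_t = (r₁ + r₂)/2 = 1.042×10¹² m.
At r₁: circular v_c1 = √(μ/r₁) = 43310 m/s; transfer-perihelion v_p = √[μ(2/r₁ − 1/a_t)] = 60210 m/s.
Δv₁ = v_p − v_c1 = 16890 m/s.
At r₂: circular v_c2 = √(μ/r₂) = 8117 m/s; transfer-aphelion v_a = √[μ(2/r₂ − 1/a_t)] = 2114 m/s.
Δv₂ = v_c2 − v_a = 6003 m/s.
Total Δv = Δv₁ + Δv₂ = 22900 m/s = 22.90 km/s.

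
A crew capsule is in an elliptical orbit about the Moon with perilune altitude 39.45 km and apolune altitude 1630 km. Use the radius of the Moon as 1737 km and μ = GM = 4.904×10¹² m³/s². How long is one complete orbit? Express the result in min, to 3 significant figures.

T ≈ 195 min

r_p = 1737 + 39.45 = 1776.5 km = 1.7764×10⁶ m.
r_a = 1737 + 1630 = 3367.0 km = 3.3670×10⁶ m.
Semi-major axis a = (r_p + r_a)/2 = (1776.5 + 3367.0)/2 = 2571.7 km = 2.572×10⁶ m.
By Kepler's third law T = 2π√(a³/μ) = 2π × 1.862×10³ = 1.170×10⁴ s.
= 195.0 min.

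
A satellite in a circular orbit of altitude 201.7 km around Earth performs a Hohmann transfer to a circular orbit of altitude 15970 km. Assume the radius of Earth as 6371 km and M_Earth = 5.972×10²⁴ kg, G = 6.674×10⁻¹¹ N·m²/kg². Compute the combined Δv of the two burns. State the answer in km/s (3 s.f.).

μ = GM = 6.674×10⁻¹¹ × 5.972×10²⁴ = 3.986×10¹⁴ m³/s².
r₁ = 6371 + 201.7 = 6572.7 km = 6.5727×10⁶ m.
r₂ = 6371 + 15970 = 22341 km = 2.2341×10⁷ m.
Transfer ellipse a_t = (r₁ + r₂)/2 = 1.446×10⁷ m.
At r₁: circular v_c1 = √(μ/r₁) = 7787 m/s; transfer-perigee v_p = √[μ(2/r₁ − 1/a_t)] = 9680 m/s.
Δv₁ = v_p − v_c1 = 1893 m/s.
At r₂: circular v_c2 = √(μ/r₂) = 4224 m/s; transfer-apogee v_a = √[μ(2/r₂ − 1/a_t)] = 2848 m/s.
Δv₂ = v_c2 − v_a = 1376 m/s.
Total Δv = Δv₁ + Δv₂ = 3269 m/s = 3.269 km/s.

Δv_total ≈ 3.27 km/s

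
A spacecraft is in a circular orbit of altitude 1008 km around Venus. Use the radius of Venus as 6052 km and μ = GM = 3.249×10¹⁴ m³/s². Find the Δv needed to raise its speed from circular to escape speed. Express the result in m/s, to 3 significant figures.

r = 6052 + 1008 = 7060.0 km = 7.0600×10⁶ m.
Circular speed v_c = √(μ/r) = 6784 m/s.
Escape speed v_esc = √(2μ/r) = √2 × v_c = 9594 m/s.
Δv = v_esc − v_c = 2810 m/s.

Δv ≈ 2810 m/s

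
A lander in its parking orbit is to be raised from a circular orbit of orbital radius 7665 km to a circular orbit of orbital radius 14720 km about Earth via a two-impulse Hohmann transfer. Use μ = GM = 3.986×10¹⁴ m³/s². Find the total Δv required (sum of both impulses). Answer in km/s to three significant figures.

r₁ = 7665 km = 7.665×10⁶ m.
r₂ = 14720 km = 1.472×10⁷ m.
Transfer ellipse a_t = (r₁ + r₂)/2 = 1.119×10⁷ m.
At r₁: circular v_c1 = √(μ/r₁) = 7211 m/s; transfer-perigee v_p = √[μ(2/r₁ − 1/a_t)] = 8270 m/s.
Δv₁ = v_p − v_c1 = 1059 m/s.
At r₂: circular v_c2 = √(μ/r₂) = 5204 m/s; transfer-apogee v_a = √[μ(2/r₂ − 1/a_t)] = 4306 m/s.
Δv₂ = v_c2 − v_a = 897.4 m/s.
Total Δv = Δv₁ + Δv₂ = 1956 m/s = 1.956 km/s.

Δv_total ≈ 1.96 km/s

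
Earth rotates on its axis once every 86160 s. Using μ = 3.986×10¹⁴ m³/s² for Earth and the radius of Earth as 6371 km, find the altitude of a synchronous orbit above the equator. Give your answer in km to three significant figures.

A synchronous orbit has period T, so by Kepler's third law a = (μT²/4π²)^(1/3).
μT²/4π² = 3.986×10¹⁴ × (8.616×10⁴)² / 39.48 = 7.495×10²² m³.
a = 4.216×10⁷ m = 42163 km.
Altitude h = a − R = 42163 − 6371 = 35792 km.

h_sync ≈ 35800 km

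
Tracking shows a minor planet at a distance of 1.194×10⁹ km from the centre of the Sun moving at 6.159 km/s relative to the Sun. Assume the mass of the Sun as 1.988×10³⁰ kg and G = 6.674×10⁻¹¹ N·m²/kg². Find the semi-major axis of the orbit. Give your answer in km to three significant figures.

μ = GM = 6.674×10⁻¹¹ × 1.988×10³⁰ = 1.327×10²⁰ m³/s².
r = 1.194×10¹² m.
Specific orbital energy ε = v²/2 − μ/r = (6159)²/2 − 1.327×10²⁰/1.194×10¹² = -9.215×10⁷ J/kg.
Since ε = −μ/(2a), a = −μ/(2ε) = 7.199×10¹¹ m = 7.1987×10⁸ km.

a ≈ 7.20×10⁸ km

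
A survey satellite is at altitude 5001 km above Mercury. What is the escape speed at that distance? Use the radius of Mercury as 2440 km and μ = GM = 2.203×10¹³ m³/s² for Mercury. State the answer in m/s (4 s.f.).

r = 2440 + 5001 = 7441.0 km = 7.4410×10⁶ m.
Escape speed v_esc = √(2μ/r) = √(2 × 2.203×10¹³ / 7.441×10⁶) = √(5.921×10⁶) = 2433 m/s.

v_esc ≈ 2433 m/s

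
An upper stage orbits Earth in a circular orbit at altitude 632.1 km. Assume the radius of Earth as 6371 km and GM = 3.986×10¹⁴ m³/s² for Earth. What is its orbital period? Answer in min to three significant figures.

r = 6371 + 632.1 = 7003.1 km = 7.0031×10⁶ m.
Kepler's third law: T = 2π√(r³/μ) = 2π√((7.003×10⁶)³ / 3.986×10¹⁴).
r³/μ = 8.617×10⁵ s², so T = 2π × 9.283×10² = 5.832×10³ s.
Converting: 5.832×10³ s ÷ 60.00 = 97.21 min.

T ≈ 97.2 min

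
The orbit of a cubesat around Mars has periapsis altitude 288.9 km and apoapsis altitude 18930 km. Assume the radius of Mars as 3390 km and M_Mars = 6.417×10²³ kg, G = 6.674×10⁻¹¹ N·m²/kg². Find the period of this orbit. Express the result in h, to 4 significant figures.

μ = GM = 6.674×10⁻¹¹ × 6.417×10²³ = 4.283×10¹³ m³/s².
r_p = 3390 + 288.9 = 3678.9 km = 3.6789×10⁶ m.
r_a = 3390 + 18930 = 22320 km = 2.2320×10⁷ m.
Semi-major axis a = (r_p + r_a)/2 = (3678.9 + 22320)/2 = 12999 km = 1.300×10⁷ m.
By Kepler's third law T = 2π√(a³/μ) = 2π × 7.162×10³ = 4.500×10⁴ s.
= 12.50 h.

T ≈ 12.50 h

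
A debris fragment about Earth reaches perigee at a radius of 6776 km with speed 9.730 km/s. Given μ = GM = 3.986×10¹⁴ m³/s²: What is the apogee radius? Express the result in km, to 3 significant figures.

r_p = 6.776×10⁶ m.
Specific energy ε = v²/2 − μ/r = -1.149×10⁷ J/kg, so a = −μ/(2ε) = 1.735×10⁷ m.
The apsides satisfy r_p + r_a = 2a, so the apogee radius is 2a − r_p = 2.792×10⁷ m = 27919 km.

apogee radius ≈ 27900 km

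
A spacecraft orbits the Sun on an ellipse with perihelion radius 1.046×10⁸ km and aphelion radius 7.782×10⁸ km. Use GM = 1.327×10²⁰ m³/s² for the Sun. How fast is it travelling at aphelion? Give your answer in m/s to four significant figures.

v ≈ 6357 m/s

Semi-major axis a = (r_p + r_a)/2 = 4.4140×10⁸ km = 4.414×10¹¹ m.
Vis-viva: v² = μ(2/r − 1/a) = 1.327×10²⁰ × (2.570×10⁻¹² − 2.266×10⁻¹²) = 4.041×10⁷ m²/s².
v = 6357 m/s.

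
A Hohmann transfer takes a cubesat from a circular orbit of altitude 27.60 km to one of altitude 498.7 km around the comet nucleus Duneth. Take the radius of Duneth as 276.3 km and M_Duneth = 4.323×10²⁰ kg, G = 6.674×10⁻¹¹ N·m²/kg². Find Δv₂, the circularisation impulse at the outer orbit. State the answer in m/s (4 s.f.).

μ = GM = 6.674×10⁻¹¹ × 4.323×10²⁰ = 2.885×10¹⁰ m³/s².
r₁ = 276.3 + 27.60 = 303.90 km = 3.0390×10⁵ m.
r₂ = 276.3 + 498.7 = 775.00 km = 7.7500×10⁵ m.
Transfer ellipse a_t = (r₁ + r₂)/2 = 5.394×10⁵ m.
At r₁: circular v_c1 = √(μ/r₁) = 308.1 m/s; transfer-periapsis v_p = √[μ(2/r₁ − 1/a_t)] = 369.3 m/s.
At r₂: circular v_c2 = √(μ/r₂) = 192.9 m/s; transfer-apoapsis v_a = √[μ(2/r₂ − 1/a_t)] = 144.8 m/s.
Δv₂ = v_c2 − v_a = 48.13 m/s.

Δv ≈ 48.13 m/s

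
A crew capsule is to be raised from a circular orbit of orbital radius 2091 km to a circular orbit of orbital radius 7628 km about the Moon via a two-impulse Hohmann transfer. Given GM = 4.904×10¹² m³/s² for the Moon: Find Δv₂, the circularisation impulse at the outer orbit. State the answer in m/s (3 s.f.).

r₁ = 2091 km = 2.091×10⁶ m.
r₂ = 7628 km = 7.628×10⁶ m.
Transfer ellipse a_t = (r₁ + r₂)/2 = 4.860×10⁶ m.
At r₁: circular v_c1 = √(μ/r₁) = 1531 m/s; transfer-perilune v_p = √[μ(2/r₁ − 1/a_t)] = 1919 m/s.
At r₂: circular v_c2 = √(μ/r₂) = 801.8 m/s; transfer-apolune v_a = √[μ(2/r₂ − 1/a_t)] = 526.0 m/s.
Δv₂ = v_c2 − v_a = 275.8 m/s.

Δv ≈ 276 m/s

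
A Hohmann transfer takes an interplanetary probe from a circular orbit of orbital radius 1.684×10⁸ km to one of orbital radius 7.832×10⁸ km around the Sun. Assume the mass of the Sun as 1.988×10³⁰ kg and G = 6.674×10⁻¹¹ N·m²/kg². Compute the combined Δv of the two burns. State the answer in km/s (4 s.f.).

Δv_total ≈ 13.22 km/s

μ = GM = 6.674×10⁻¹¹ × 1.988×10³⁰ = 1.327×10²⁰ m³/s².
r₁ = 1.684×10⁸ km = 1.684×10¹¹ m.
r₂ = 7.832×10⁸ km = 7.832×10¹¹ m.
Transfer ellipse a_t = (r₁ + r₂)/2 = 4.758×10¹¹ m.
At r₁: circular v_c1 = √(μ/r₁) = 28070 m/s; transfer-perihelion v_p = √[μ(2/r₁ − 1/a_t)] = 36010 m/s.
Δv₁ = v_p − v_c1 = 7943 m/s.
At r₂: circular v_c2 = √(μ/r₂) = 13020 m/s; transfer-aphelion v_a = √[μ(2/r₂ − 1/a_t)] = 7743 m/s.
Δv₂ = v_c2 − v_a = 5272 m/s.
Total Δv = Δv₁ + Δv₂ = 13220 m/s = 13.22 km/s.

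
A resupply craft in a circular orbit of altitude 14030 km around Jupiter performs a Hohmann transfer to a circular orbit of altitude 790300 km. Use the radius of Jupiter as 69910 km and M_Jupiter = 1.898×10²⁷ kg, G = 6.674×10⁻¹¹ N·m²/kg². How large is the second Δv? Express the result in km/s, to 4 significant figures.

Δv ≈ 7.018 km/s

μ = GM = 6.674×10⁻¹¹ × 1.898×10²⁷ = 1.267×10¹⁷ m³/s².
r₁ = 69910 + 14030 = 83940 km = 8.3940×10⁷ m.
r₂ = 69910 + 790300 = 860210 km = 8.6021×10⁸ m.
Transfer ellipse a_t = (r₁ + r₂)/2 = 4.721×10⁸ m.
At r₁: circular v_c1 = √(μ/r₁) = 38850 m/s; transfer-perijove v_p = √[μ(2/r₁ − 1/a_t)] = 52440 m/s.
At r₂: circular v_c2 = √(μ/r₂) = 12130 m/s; transfer-apojove v_a = √[μ(2/r₂ − 1/a_t)] = 5117 m/s.
Δv₂ = v_c2 − v_a = 7018 m/s.
= 7.018 km/s.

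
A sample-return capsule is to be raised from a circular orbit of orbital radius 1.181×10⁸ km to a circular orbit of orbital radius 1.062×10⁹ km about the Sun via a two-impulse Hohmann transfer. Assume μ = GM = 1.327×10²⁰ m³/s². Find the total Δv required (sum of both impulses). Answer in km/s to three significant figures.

r₁ = 1.181×10⁸ km = 1.181×10¹¹ m.
r₂ = 1.062×10⁹ km = 1.062×10¹² m.
Transfer ellipse a_t = (r₁ + r₂)/2 = 5.900×10¹¹ m.
At r₁: circular v_c1 = √(μ/r₁) = 33520 m/s; transfer-perihelion v_p = √[μ(2/r₁ − 1/a_t)] = 44970 m/s.
Δv₁ = v_p − v_c1 = 11450 m/s.
At r₂: circular v_c2 = √(μ/r₂) = 11180 m/s; transfer-aphelion v_a = √[μ(2/r₂ − 1/a_t)] = 5001 m/s.
Δv₂ = v_c2 − v_a = 6177 m/s.
Total Δv = Δv₁ + Δv₂ = 17630 m/s = 17.63 km/s.

Δv_total ≈ 17.6 km/s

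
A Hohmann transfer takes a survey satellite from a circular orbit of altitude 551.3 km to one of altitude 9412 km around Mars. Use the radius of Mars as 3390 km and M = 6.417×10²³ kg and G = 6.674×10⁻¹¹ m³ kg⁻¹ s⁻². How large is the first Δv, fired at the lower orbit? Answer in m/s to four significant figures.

Δv ≈ 780.0 m/s

μ = GM = 6.674×10⁻¹¹ × 6.417×10²³ = 4.283×10¹³ m³/s².
r₁ = 3390 + 551.3 = 3941.3 km = 3.9413×10⁶ m.
r₂ = 3390 + 9412 = 12802 km = 1.2802×10⁷ m.
Transfer ellipse a_t = (r₁ + r₂)/2 = 8.372×10⁶ m.
At r₁: circular v_c1 = √(μ/r₁) = 3296 m/s; transfer-periapsis v_p = √[μ(2/r₁ − 1/a_t)] = 4076 m/s.
Δv₁ = v_p − v_c1 = 780.0 m/s.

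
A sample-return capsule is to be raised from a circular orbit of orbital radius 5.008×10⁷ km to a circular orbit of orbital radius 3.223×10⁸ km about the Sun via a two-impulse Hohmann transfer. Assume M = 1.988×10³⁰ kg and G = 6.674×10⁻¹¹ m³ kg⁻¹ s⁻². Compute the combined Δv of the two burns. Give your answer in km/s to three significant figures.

μ = GM = 6.674×10⁻¹¹ × 1.988×10³⁰ = 1.327×10²⁰ m³/s².
r₁ = 5.008×10⁷ km = 5.008×10¹⁰ m.
r₂ = 3.223×10⁸ km = 3.223×10¹¹ m.
Transfer ellipse a_t = (r₁ + r₂)/2 = 1.862×10¹¹ m.
At r₁: circular v_c1 = √(μ/r₁) = 51470 m/s; transfer-perihelion v_p = √[μ(2/r₁ − 1/a_t)] = 67720 m/s.
Δv₁ = v_p − v_c1 = 16250 m/s.
At r₂: circular v_c2 = √(μ/r₂) = 20290 m/s; transfer-aphelion v_a = √[μ(2/r₂ − 1/a_t)] = 10520 m/s.
Δv₂ = v_c2 − v_a = 9767 m/s.
Total Δv = Δv₁ + Δv₂ = 26020 m/s = 26.02 km/s.

Δv_total ≈ 26.0 km/s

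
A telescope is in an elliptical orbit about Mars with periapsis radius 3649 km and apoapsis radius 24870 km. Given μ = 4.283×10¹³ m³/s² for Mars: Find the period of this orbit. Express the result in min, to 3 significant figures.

T ≈ 862 min

Semi-major axis a = (r_p + r_a)/2 = (3649.0 + 24870)/2 = 14260 km = 1.426×10⁷ m.
By Kepler's third law T = 2π√(a³/μ) = 2π × 8.228×10³ = 5.170×10⁴ s.
= 861.6 min.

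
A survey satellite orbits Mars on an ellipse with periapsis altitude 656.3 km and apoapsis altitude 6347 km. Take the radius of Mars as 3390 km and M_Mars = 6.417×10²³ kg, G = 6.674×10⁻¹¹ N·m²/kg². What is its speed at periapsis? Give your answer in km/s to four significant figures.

v ≈ 3.867 km/s

μ = GM = 6.674×10⁻¹¹ × 6.417×10²³ = 4.283×10¹³ m³/s².
r_p = 3390 + 656.3 = 4046.3 km = 4.0463×10⁶ m.
r_a = 3390 + 6347 = 9737.0 km = 9.7370×10⁶ m.
Semi-major axis a = (r_p + r_a)/2 = 6891.6 km = 6.892×10⁶ m.
Vis-viva: v² = μ(2/r − 1/a) = 4.283×10¹³ × (4.943×10⁻⁷ − 1.451×10⁻⁷) = 1.495×10⁷ m²/s².
v = 3867 m/s = 3.867 km/s.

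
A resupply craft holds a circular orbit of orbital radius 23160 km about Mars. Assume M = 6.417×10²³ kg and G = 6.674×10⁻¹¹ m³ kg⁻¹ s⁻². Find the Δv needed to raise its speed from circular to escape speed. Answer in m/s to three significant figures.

Δv ≈ 563 m/s

μ = GM = 6.674×10⁻¹¹ × 6.417×10²³ = 4.283×10¹³ m³/s².
r = 23160 km = 2.316×10⁷ m.
Circular speed v_c = √(μ/r) = 1360 m/s.
Escape speed v_esc = √(2μ/r) = √2 × v_c = 1923 m/s.
Δv = v_esc − v_c = 563.3 m/s.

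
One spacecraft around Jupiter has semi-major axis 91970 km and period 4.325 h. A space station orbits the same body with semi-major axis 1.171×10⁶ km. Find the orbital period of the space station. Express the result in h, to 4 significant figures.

Kepler's third law: T² ∝ a³, so T₂ = T₁ (a₂/a₁)^(3/2).
a₂/a₁ = 12.73, (a₂/a₁)^(3/2) = 45.43.
T₂ = 4.325 × 45.43 = 196.5 h.

T₂ ≈ 196.5 h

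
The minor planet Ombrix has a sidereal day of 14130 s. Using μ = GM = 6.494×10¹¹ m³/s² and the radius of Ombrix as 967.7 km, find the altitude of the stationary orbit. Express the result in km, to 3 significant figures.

h_sync ≈ 519 km

A synchronous orbit has period T, so by Kepler's third law a = (μT²/4π²)^(1/3).
μT²/4π² = 6.494×10¹¹ × (1.413×10⁴)² / 39.48 = 3.284×10¹⁸ m³.
a = 1.486×10⁶ m = 1486.4 km.
Altitude h = a − R = 1486.4 − 967.7 = 518.73 km.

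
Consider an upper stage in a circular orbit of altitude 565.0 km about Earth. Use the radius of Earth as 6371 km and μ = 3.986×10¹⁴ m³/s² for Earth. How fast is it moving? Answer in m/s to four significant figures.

r = 6371 + 565.0 = 6936.0 km = 6.9360×10⁶ m.
For a circular orbit v = √(μ/r) = √(3.986×10¹⁴ / 6.936×10⁶) = √(5.747×10⁷) = 7581 m/s.

v ≈ 7581 m/s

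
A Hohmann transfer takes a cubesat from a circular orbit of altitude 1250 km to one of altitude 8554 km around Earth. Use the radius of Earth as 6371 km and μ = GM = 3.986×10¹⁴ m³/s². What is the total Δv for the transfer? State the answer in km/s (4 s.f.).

Δv_total ≈ 2.008 km/s

r₁ = 6371 + 1250 = 7621.0 km = 7.6210×10⁶ m.
r₂ = 6371 + 8554 = 14925 km = 1.4925×10⁷ m.
Transfer ellipse a_t = (r₁ + r₂)/2 = 1.127×10⁷ m.
At r₁: circular v_c1 = √(μ/r₁) = 7232 m/s; transfer-perigee v_p = √[μ(2/r₁ − 1/a_t)] = 8321 m/s.
Δv₁ = v_p − v_c1 = 1089 m/s.
At r₂: circular v_c2 = √(μ/r₂) = 5168 m/s; transfer-apogee v_a = √[μ(2/r₂ − 1/a_t)] = 4249 m/s.
Δv₂ = v_c2 − v_a = 918.8 m/s.
Total Δv = Δv₁ + Δv₂ = 2008 m/s = 2.008 km/s.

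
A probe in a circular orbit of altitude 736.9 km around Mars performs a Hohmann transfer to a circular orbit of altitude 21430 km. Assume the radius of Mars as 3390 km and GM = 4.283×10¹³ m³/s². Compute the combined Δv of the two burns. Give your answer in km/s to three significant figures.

r₁ = 3390 + 736.9 = 4126.9 km = 4.1269×10⁶ m.
r₂ = 3390 + 21430 = 24820 km = 2.4820×10⁷ m.
Transfer ellipse a_t = (r₁ + r₂)/2 = 1.447×10⁷ m.
At r₁: circular v_c1 = √(μ/r₁) = 3222 m/s; transfer-periapsis v_p = √[μ(2/r₁ − 1/a_t)] = 4219 m/s.
Δv₁ = v_p − v_c1 = 997.2 m/s.
At r₂: circular v_c2 = √(μ/r₂) = 1314 m/s; transfer-apoapsis v_a = √[μ(2/r₂ − 1/a_t)] = 701.5 m/s.
Δv₂ = v_c2 − v_a = 612.2 m/s.
Total Δv = Δv₁ + Δv₂ = 1609 m/s = 1.609 km/s.

Δv_total ≈ 1.61 km/s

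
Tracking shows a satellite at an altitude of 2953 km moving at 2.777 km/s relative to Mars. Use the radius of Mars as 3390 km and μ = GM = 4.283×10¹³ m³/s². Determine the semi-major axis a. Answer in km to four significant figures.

r = 3390 + 2953 = 6343.0 km = 6.343×10⁶ m.
Specific orbital energy ε = v²/2 − μ/r = (2777)²/2 − 4.283×10¹³/6.343×10⁶ = -2.896×10⁶ J/kg.
Since ε = −μ/(2a), a = −μ/(2ε) = 7.394×10⁶ m = 7393.5 km.

a ≈ 7394 km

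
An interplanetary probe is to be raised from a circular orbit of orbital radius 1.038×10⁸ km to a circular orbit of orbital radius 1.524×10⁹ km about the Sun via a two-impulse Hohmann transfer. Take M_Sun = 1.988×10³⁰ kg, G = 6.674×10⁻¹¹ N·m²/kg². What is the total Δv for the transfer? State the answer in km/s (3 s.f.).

μ = GM = 6.674×10⁻¹¹ × 1.988×10³⁰ = 1.327×10²⁰ m³/s².
r₁ = 1.038×10⁸ km = 1.038×10¹¹ m.
r₂ = 1.524×10⁹ km = 1.524×10¹² m.
Transfer ellipse a_t = (r₁ + r₂)/2 = 8.139×10¹¹ m.
At r₁: circular v_c1 = √(μ/r₁) = 35750 m/s; transfer-perihelion v_p = √[μ(2/r₁ − 1/a_t)] = 48920 m/s.
Δv₁ = v_p − v_c1 = 13170 m/s.
At r₂: circular v_c2 = √(μ/r₂) = 9331 m/s; transfer-aphelion v_a = √[μ(2/r₂ − 1/a_t)] = 3332 m/s.
Δv₂ = v_c2 − v_a = 5998 m/s.
Total Δv = Δv₁ + Δv₂ = 19170 m/s = 19.17 km/s.

Δv_total ≈ 19.2 km/s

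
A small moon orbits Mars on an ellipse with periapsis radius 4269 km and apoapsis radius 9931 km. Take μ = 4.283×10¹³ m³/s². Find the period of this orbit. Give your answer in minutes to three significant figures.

T ≈ 303 minutes

Semi-major axis a = (r_p + r_a)/2 = (4269.0 + 9931.0)/2 = 7100.0 km = 7.100×10⁶ m.
By Kepler's third law T = 2π√(a³/μ) = 2π × 2.891×10³ = 1.816×10⁴ s.
= 302.7 minutes.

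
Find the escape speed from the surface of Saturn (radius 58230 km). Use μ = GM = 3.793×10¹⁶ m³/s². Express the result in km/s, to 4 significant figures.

v_esc ≈ 36.09 km/s

r = R = 5.823×10⁷ m.
Escape speed v_esc = √(2μ/r) = √(2 × 3.793×10¹⁶ / 5.823×10⁷) = √(1.303×10⁹) = 36090 m/s.
= 36.09 km/s.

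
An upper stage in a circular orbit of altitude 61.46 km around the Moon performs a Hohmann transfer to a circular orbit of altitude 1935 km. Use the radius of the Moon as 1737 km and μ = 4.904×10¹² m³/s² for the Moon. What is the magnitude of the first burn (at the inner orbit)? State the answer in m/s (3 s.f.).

r₁ = 1737 + 61.46 = 1798.5 km = 1.7985×10⁶ m.
r₂ = 1737 + 1935 = 3672.0 km = 3.6720×10⁶ m.
Transfer ellipse a_t = (r₁ + r₂)/2 = 2.735×10⁶ m.
At r₁: circular v_c1 = √(μ/r₁) = 1651 m/s; transfer-perilune v_p = √[μ(2/r₁ − 1/a_t)] = 1913 m/s.
Δv₁ = v_p − v_c1 = 262.0 m/s.

Δv ≈ 262 m/s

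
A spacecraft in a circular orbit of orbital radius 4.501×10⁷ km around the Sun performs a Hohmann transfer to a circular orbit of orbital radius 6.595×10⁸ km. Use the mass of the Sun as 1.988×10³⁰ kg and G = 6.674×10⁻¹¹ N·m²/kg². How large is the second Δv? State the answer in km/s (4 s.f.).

Δv ≈ 9.114 km/s

μ = GM = 6.674×10⁻¹¹ × 1.988×10³⁰ = 1.327×10²⁰ m³/s².
r₁ = 4.501×10⁷ km = 4.501×10¹⁰ m.
r₂ = 6.595×10⁸ km = 6.595×10¹¹ m.
Transfer ellipse a_t = (r₁ + r₂)/2 = 3.523×10¹¹ m.
At r₁: circular v_c1 = √(μ/r₁) = 54290 m/s; transfer-perihelion v_p = √[μ(2/r₁ − 1/a_t)] = 74290 m/s.
At r₂: circular v_c2 = √(μ/r₂) = 14180 m/s; transfer-aphelion v_a = √[μ(2/r₂ − 1/a_t)] = 5070 m/s.
Δv₂ = v_c2 − v_a = 9114 m/s.
= 9.114 km/s.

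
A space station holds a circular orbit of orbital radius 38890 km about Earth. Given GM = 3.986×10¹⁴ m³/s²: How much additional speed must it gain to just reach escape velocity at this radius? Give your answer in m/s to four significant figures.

r = 38890 km = 3.889×10⁷ m.
Circular speed v_c = √(μ/r) = 3201 m/s.
Escape speed v_esc = √(2μ/r) = √2 × v_c = 4528 m/s.
Δv = v_esc − v_c = 1326 m/s.

Δv ≈ 1326 m/s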